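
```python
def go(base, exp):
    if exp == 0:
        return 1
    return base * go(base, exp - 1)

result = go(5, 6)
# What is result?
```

go(5, 6) = 5 * 5 * 5 * 5 * 5 * 5 = 15625

Answer: 15625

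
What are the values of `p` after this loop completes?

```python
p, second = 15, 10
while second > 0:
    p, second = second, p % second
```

GCD of 15 and 10
`p` takes the values: 15 → 10 → 5

Answer: 5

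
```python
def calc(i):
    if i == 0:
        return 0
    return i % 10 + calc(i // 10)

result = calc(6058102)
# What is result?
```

Sum of digits of 6058102: 2 + 0 + 1 + 8 + 5 + 0 + 6 = 22

Answer: 22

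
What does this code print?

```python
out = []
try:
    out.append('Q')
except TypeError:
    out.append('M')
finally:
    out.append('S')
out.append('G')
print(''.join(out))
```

Execution trace: 'Q' (try body, no exception) → 'S' (finally) → 'G' (after the try/except). Output: QSG

Answer: QSG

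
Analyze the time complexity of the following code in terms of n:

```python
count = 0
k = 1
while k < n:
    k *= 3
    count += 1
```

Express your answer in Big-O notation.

Each loop level contributes: log n. Multiplying the contributions gives O(log n).

Answer: O(log n)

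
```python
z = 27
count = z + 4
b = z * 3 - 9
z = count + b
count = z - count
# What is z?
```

Trace:
`z = 27` → z = 27
`count = z + 4` → count = 31
`b = z * 3 - 9` → b = 72
`z = count + b` → z = 103
`count = z - count` → count = 72
So z = 103

Answer: 103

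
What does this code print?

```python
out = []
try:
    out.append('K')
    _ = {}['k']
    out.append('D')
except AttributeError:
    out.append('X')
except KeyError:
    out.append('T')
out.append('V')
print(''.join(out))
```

Execution trace: 'K' (try body) → 'T' (except KeyError) → 'V' (after the try/except). Output: KTV

Answer: KTV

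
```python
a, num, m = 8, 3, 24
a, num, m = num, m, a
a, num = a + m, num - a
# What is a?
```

Trace:
`a, num, m = 8, 3, 24` → a = 8; num = 3; m = 24
`a, num, m = num, m, a` → a = 3; num = 24; m = 8
`a, num = a + m, num - a` → a = 11; num = 21
So a = 11

Answer: 11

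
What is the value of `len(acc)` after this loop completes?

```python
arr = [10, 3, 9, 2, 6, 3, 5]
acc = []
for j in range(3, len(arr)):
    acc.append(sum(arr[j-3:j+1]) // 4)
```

Number of 4-element averages
`acc` takes the values: [] → [6] → [6, 5] → [6, 5, 5] → [6, 5, 5, 4]
So `len(acc)` = 4

Answer: 4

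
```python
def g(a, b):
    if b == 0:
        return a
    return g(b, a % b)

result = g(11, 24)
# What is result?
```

g(11, 24) -> g(24, 11) -> g(11, 2) -> g(2, 1) -> g(1, 0) -> 1

Answer: 1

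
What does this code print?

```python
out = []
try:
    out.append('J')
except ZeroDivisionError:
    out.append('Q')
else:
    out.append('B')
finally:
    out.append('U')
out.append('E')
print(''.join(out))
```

Execution trace: 'J' (try body, no exception) → 'B' (else) → 'U' (finally) → 'E' (after the try/except). Output: JBUE

Answer: JBUE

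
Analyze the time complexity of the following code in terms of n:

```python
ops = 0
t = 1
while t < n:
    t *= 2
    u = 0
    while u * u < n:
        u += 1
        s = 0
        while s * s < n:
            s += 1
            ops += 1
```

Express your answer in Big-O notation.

Each loop level contributes: log n × √n × √n. Multiplying the contributions gives O(n log n).

Answer: O(n log n)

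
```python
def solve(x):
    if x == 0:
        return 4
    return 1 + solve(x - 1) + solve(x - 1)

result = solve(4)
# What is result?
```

solve(x) = 1 + 2·solve(x-1), solve(0)=4. Closed form: (4+1)·2^4 - 1 = 79.

Answer: 79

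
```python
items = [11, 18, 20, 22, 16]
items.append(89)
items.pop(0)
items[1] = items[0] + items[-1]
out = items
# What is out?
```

Trace:
`items = [11, 18, 20, 22, 16]` → items = [11, 18, 20, 22, 16]
`items.append(89)` → items = [11, 18, 20, 22, 16, 89]
`items.pop(0)` → items = [18, 20, 22, 16, 89]
`items[1] = items[0] + items[-1]` → items = [18, 107, 22, 16, 89]
`out = items` → out = [18, 107, 22, 16, 89]
So out = [18, 107, 22, 16, 89]

Answer: [18, 107, 22, 16, 89]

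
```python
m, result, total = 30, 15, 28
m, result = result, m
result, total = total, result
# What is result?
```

Trace:
`m, result, total = 30, 15, 28` → m = 30; result = 15; total = 28
`m, result = result, m` → m = 15; result = 30
`result, total = total, result` → result = 28; total = 30
So result = 28

Answer: 28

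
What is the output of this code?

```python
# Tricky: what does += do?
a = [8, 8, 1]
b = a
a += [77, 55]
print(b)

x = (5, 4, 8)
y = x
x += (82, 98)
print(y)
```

Key concept: += behavior differs for mutable vs immutable.
Step by step:
`a = [8, 8, 1]` → a = [8, 8, 1]
`b = a` → b = [8, 8, 1] (same object as a)
`a += [77, 55]` → a = [8, 8, 1, 77, 55] (same object as b); b = [8, 8, 1, 77, 55] (same object as a)
`print(b)` → prints [8, 8, 1, 77, 55]
`x = (5, 4, 8)` → x = (5, 4, 8)
`y = x` → y = (5, 4, 8)
`x += (82, 98)` → x = (5, 4, 8, 82, 98)
`print(y)` → prints (5, 4, 8)

Answer:
[8, 8, 1, 77, 55]
(5, 4, 8)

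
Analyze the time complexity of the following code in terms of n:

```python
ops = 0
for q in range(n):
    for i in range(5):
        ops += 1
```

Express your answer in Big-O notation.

Each loop level contributes: n × 1. Multiplying the contributions gives O(n).

Answer: O(n)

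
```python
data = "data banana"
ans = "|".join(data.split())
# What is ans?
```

Trace:
`data = "data banana"` → data = 'data banana'
`ans = "|".join(data.split())` → ans = 'data|banana'
So ans = 'data|banana'

Answer: 'data|banana'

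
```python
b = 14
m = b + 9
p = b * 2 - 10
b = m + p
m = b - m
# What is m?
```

Trace:
`b = 14` → b = 14
`m = b + 9` → m = 23
`p = b * 2 - 10` → p = 18
`b = m + p` → b = 41
`m = b - m` → m = 18
So m = 18

Answer: 18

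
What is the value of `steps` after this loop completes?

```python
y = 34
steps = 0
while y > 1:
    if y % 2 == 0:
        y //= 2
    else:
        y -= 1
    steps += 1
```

Steps to reduce 34 to 1
`steps` takes the values: 0 → 1 → 2 → 3 → 4 → 5 → 6

Answer: 6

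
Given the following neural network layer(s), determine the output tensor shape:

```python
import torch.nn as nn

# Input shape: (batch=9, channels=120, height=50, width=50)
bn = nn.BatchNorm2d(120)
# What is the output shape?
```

Input: (9, 120, 50, 50) -> Output: (9, 120, 50, 50)

Answer: (9, 120, 50, 50)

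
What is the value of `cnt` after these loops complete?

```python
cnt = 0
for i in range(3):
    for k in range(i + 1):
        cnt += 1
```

Triangle: 1 + 2 + ... + 3
`cnt` takes the values: 0 → 1 → 2 → 3 → 4 → 5 → 6

Answer: 6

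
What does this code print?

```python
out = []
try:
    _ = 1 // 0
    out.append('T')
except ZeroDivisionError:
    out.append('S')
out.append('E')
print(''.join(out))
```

Execution trace: 'S' (except ZeroDivisionError) → 'E' (after the try/except). Output: SE

Answer: SE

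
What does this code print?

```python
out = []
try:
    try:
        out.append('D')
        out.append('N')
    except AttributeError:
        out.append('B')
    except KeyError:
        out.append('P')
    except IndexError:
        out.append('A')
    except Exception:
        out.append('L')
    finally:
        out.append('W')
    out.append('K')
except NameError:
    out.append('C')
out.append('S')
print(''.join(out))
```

Execution trace: 'D' (inner try body) → 'N' (inner try body, no exception) → 'W' (inner finally) → 'K' (try body, no exception) → 'S' (after the try/except). Output: DNWKS

Answer: DNWKS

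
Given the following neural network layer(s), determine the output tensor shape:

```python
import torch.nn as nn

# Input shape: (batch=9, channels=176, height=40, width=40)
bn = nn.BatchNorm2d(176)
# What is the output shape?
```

Input: (9, 176, 40, 40) -> Output: (9, 176, 40, 40)

Answer: (9, 176, 40, 40)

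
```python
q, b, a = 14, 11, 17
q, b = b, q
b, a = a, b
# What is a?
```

Trace:
`q, b, a = 14, 11, 17` → q = 14; b = 11; a = 17
`q, b = b, q` → q = 11; b = 14
`b, a = a, b` → b = 17; a = 14
So a = 14

Answer: 14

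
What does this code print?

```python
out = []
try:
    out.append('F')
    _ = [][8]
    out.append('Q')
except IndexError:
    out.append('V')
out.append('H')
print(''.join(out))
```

Execution trace: 'F' (try body) → 'V' (except IndexError) → 'H' (after the try/except). Output: FVH

Answer: FVH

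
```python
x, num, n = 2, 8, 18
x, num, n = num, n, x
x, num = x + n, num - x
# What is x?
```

Trace:
`x, num, n = 2, 8, 18` → x = 2; num = 8; n = 18
`x, num, n = num, n, x` → x = 8; num = 18; n = 2
`x, num = x + n, num - x` → x = 10; num = 10
So x = 10

Answer: 10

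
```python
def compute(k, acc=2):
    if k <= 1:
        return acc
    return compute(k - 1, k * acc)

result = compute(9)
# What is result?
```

Accumulator trace (n, acc): (9, 2) -> (8, 18) -> (7, 144) -> (6, 1008) -> (5, 6048) -> (4, 30240) -> (3, 120960) -> (2, 362880) -> (1, 725760) -> return 725760

Answer: 725760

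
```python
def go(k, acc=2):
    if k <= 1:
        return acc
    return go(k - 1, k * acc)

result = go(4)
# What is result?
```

Accumulator trace (n, acc): (4, 2) -> (3, 8) -> (2, 24) -> (1, 48) -> return 48

Answer: 48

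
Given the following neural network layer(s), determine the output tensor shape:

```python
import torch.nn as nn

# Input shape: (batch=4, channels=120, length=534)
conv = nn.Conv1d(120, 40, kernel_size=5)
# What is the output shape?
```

Input: (4, 120, 534) -> Output: (4, 40, 530)

Answer: (4, 40, 530)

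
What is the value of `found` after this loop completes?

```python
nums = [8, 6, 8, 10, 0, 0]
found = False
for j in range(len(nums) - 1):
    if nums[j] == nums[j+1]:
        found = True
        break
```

Check consecutive duplicates in [8, 6, 8, 10, 0, 0]
`found` takes the values: False → True

Answer: True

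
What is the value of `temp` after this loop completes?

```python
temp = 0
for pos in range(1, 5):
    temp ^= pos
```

XOR of 1 to 4
`temp` takes the values: 0 → 1 → 3 → 0 → 4

Answer: 4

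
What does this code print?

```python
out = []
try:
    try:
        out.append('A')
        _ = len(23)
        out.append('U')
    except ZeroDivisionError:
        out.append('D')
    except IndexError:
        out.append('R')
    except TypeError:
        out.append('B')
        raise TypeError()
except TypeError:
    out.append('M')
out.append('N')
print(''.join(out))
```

Execution trace: 'A' (inner try body) → 'B' (inner except TypeError) → 'M' (outer except TypeError) → 'N' (after the try/except). Output: ABMN

Answer: ABMN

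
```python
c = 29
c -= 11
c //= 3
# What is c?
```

Trace:
`c = 29` → c = 29
`c -= 11` → c = 18
`c //= 3` → c = 6
So c = 6

Answer: 6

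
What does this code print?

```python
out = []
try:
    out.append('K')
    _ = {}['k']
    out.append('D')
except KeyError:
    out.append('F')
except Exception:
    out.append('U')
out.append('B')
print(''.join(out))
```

Execution trace: 'K' (try body) → 'F' (except KeyError) → 'B' (after the try/except). Output: KFB

Answer: KFB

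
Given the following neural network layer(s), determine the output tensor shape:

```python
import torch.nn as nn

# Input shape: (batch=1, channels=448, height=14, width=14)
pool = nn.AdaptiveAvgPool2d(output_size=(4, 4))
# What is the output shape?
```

Input: (1, 448, 14, 14) -> Output: (1, 448, 4, 4)

Answer: (1, 448, 4, 4)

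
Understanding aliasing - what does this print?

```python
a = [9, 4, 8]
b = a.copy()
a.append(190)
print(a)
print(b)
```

Key concept: list.copy() creates independent copy.
Step by step:
`a = [9, 4, 8]` → a = [9, 4, 8]
`b = a.copy()` → b = [9, 4, 8]
`a.append(190)` → a = [9, 4, 8, 190]
`print(a)` → prints [9, 4, 8, 190]
`print(b)` → prints [9, 4, 8]

Answer:
[9, 4, 8, 190]
[9, 4, 8]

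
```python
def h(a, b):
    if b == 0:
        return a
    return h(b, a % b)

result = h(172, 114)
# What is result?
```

h(172, 114) -> h(114, 58) -> h(58, 56) -> h(56, 2) -> h(2, 0) -> 2

Answer: 2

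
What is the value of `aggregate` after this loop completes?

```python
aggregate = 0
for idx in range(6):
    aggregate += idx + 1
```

Start at 0, add 1 to 6 = 21
`aggregate` takes the values: 0 → 1 → 3 → 6 → 10 → 15 → 21

Answer: 21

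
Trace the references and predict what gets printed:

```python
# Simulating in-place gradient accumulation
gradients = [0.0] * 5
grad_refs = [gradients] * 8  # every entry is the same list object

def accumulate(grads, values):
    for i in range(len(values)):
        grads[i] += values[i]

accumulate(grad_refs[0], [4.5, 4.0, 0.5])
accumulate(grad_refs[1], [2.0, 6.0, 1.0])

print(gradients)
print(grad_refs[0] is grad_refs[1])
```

Key concept: gradient accumulation aliasing.
Step by step:
`gradients = [0.0] * 5` → gradients = [0.0, 0.0, 0.0, 0.0, 0.0]
`grad_refs = [gradients] * 8` → grad_refs = [[0.0, 0.0, 0.0, 0.0, 0.0], [0.0, 0.0, 0.0, 0.0, 0.0], [0.0, 0.0, 0.0, 0.0, 0.0], [0.0, 0.0, 0.0, 0.0, 0.0], [0.0, 0.0, 0.0, 0.0, 0.0], [0.0, 0.0, 0.0, 0.0, 0.0], [0.0, 0.0, 0.0, 0.0, 0.0], [0.0, 0.0, 0.0, 0.0, 0.0]]
`accumulate(grad_refs[0], [4.5, 4.0, 0.5])` → gradients = [4.5, 4.0, 0.5, 0.0, 0.0]; grad_refs = [[4.5, 4.0, 0.5, 0.0, 0.0], [4.5, 4.0, 0.5, 0.0, 0.0], [4.5, 4.0, 0.5, 0.0, 0.0], [4.5, 4.0, 0.5, 0.0, 0.0], [4.5, 4.0, 0.5, 0.0, 0.0], [4.5, 4.0, 0.5, 0.0, 0.0], [4.5, 4.0, 0.5, 0.0, 0.0], [4.5, 4.0, 0.5, 0.0, 0.0]]
`accumulate(grad_refs[1], [2.0, 6.0, 1.0])` → gradients = [6.5, 10.0, 1.5, 0.0, 0.0]; grad_refs = [[6.5, 10.0, 1.5, 0.0, 0.0], [6.5, 10.0, 1.5, 0.0, 0.0], [6.5, 10.0, 1.5, 0.0, 0.0], [6.5, 10.0, 1.5, 0.0, 0.0], [6.5, 10.0, 1.5, 0.0, 0.0], [6.5, 10.0, 1.5, 0.0, 0.0], [6.5, 10.0, 1.5, 0.0, 0.0], [6.5, 10.0, 1.5, 0.0, 0.0]]
`print(gradients)` → prints [6.5, 10.0, 1.5, 0.0, 0.0]
`print(grad_refs[0] is grad_refs[1])` → prints True

Answer:
[6.5, 10.0, 1.5, 0.0, 0.0]
True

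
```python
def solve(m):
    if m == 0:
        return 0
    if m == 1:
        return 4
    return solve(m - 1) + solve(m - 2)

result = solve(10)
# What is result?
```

Build up from base cases: solve(0)=0, solve(1)=4, solve(2)=4, solve(3)=8, solve(4)=12, solve(5)=20, solve(6)=32, ..., solve(10)=220

Answer: 220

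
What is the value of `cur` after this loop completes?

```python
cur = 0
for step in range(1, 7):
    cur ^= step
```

XOR of 1 to 6
`cur` takes the values: 0 → 1 → 3 → 0 → 4 → 1 → 7

Answer: 7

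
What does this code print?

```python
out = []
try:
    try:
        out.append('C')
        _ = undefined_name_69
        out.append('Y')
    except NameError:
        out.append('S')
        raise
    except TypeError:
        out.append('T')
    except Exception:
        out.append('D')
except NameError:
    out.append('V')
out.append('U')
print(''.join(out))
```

Execution trace: 'C' (inner try body) → 'S' (inner except NameError) → 'V' (outer except NameError) → 'U' (after the try/except). Output: CSVU

Answer: CSVU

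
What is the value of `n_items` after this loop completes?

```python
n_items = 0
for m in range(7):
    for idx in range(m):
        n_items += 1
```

Triangle number: 0+1+2+...+6
`n_items` takes the values: 0 → 1 → 2 → 3 → 4 → 5 → 6 → 7 → 8 → 9 → 10 → 11 → 12 → 13 → 14 → 15 → 16 → 17 → 18 → 19 → 20 → 21

Answer: 21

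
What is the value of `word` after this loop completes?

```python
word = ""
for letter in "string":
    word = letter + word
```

Reverse 'string'
`word` takes the values: "" → "s" → "ts" → "rts" → "irts" → "nirts" → "gnirts"

Answer: "gnirts"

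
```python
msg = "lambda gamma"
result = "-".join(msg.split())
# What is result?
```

Trace:
`msg = "lambda gamma"` → msg = 'lambda gamma'
`result = "-".join(msg.split())` → result = 'lambda-gamma'
So result = 'lambda-gamma'

Answer: 'lambda-gamma'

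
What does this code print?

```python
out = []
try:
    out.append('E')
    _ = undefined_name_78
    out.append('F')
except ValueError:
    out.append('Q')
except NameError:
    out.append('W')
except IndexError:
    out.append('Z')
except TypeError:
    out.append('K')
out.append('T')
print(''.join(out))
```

Execution trace: 'E' (try body) → 'W' (except NameError) → 'T' (after the try/except). Output: EWT

Answer: EWT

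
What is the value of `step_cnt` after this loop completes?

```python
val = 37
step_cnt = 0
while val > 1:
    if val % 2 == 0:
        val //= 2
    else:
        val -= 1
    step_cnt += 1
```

Steps to reduce 37 to 1
`step_cnt` takes the values: 0 → 1 → 2 → 3 → 4 → 5 → 6 → 7

Answer: 7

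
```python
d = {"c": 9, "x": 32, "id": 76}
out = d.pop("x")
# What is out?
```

Trace:
`d = {"c": 9, "x": 32, "id": 76}` → d = {'c': 9, 'x': 32, 'id': 76}
`out = d.pop("x")` → d = {'c': 9, 'id': 76}; out = 32
So out = 32

Answer: 32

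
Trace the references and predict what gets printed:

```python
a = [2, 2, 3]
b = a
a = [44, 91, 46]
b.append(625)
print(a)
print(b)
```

Key concept: rebinding vs mutation: a is rebound to a new list, b still points at the original.
Step by step:
`a = [2, 2, 3]` → a = [2, 2, 3]
`b = a` → b = [2, 2, 3] (same object as a)
`a = [44, 91, 46]` → a = [44, 91, 46]
`b.append(625)` → b = [2, 2, 3, 625]
`print(a)` → prints [44, 91, 46]
`print(b)` → prints [2, 2, 3, 625]

Answer:
[44, 91, 46]
[2, 2, 3, 625]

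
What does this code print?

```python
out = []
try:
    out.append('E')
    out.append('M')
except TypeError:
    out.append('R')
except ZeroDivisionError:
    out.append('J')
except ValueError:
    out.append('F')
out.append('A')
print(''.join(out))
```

Execution trace: 'E' (try body) → 'M' (try body, no exception) → 'A' (after the try/except). Output: EMA

Answer: EMA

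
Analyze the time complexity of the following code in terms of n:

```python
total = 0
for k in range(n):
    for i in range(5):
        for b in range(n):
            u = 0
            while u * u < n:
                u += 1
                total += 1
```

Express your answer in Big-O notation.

Each loop level contributes: n × 1 × n × √n. Multiplying the contributions gives O(n^2√n).

Answer: O(n^2√n)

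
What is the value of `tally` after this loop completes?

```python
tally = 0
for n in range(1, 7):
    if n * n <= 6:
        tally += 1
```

Count numbers where n² ≤ 6
`tally` takes the values: 0 → 1 → 2

Answer: 2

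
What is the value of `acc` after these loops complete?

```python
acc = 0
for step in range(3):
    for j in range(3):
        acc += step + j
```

Sum of all step+j for step,j in 3x3
`acc` takes the values: 0 → 1 → 3 → 4 → 6 → 9 → 11 → 14 → 18

Answer: 18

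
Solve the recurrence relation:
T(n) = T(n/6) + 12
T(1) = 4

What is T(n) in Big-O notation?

Each step divides n by 6 and adds 12. After log_6(n) steps we reach T(1)=4. So T(n) = 12·log_6(n) + 4 = O(log n).

Answer: O(log n)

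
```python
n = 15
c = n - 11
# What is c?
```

Trace:
`n = 15` → n = 15
`c = n - 11` → c = 4
So c = 4

Answer: 4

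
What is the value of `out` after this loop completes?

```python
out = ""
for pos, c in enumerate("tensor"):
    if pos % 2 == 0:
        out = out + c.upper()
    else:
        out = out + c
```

Uppercase even positions in 'tensor'
`out` takes the values: "" → "T" → "Te" → "TeN" → "TeNs" → "TeNsO" → "TeNsOr"

Answer: "TeNsOr"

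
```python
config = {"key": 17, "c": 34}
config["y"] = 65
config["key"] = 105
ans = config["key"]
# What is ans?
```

Trace:
`config = {"key": 17, "c": 34}` → config = {'key': 17, 'c': 34}
`config["y"] = 65` → config = {'key': 17, 'c': 34, 'y': 65}
`config["key"] = 105` → config = {'key': 105, 'c': 34, 'y': 65}
`ans = config["key"]` → ans = 105
So ans = 105

Answer: 105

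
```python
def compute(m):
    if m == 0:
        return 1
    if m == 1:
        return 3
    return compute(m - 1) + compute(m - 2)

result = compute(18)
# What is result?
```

Build up from base cases: compute(0)=1, compute(1)=3, compute(2)=4, compute(3)=7, compute(4)=11, compute(5)=18, compute(6)=29, ..., compute(18)=9349

Answer: 9349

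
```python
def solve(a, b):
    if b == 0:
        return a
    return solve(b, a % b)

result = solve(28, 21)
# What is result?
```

solve(28, 21) -> solve(21, 7) -> solve(7, 0) -> 7

Answer: 7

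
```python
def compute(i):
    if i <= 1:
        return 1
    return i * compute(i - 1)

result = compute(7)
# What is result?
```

compute(7) = 7 * 6 * 5 * 4 * 3 * 2 * 1 = 5040

Answer: 5040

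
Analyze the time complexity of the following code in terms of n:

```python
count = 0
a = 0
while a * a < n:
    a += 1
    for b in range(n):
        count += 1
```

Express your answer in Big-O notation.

Each loop level contributes: √n × n. Multiplying the contributions gives O(n√n).

Answer: O(n√n)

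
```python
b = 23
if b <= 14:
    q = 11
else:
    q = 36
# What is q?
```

Trace:
`b = 23` → b = 23
`if b <= 14: ...` → b <= 14 is False, take else branch → q = 36
So q = 36

Answer: 36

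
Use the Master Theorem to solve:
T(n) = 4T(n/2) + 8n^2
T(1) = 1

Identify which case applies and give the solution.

a=4, b=2, f(n)=8n^2. log_2(4) = 2. Since c=2 = 2, Case 2 applies: T(n) = Θ(n^log_b(a) · log n) = O(n^2 log n).

Answer: O(n^2 log n) - Case 2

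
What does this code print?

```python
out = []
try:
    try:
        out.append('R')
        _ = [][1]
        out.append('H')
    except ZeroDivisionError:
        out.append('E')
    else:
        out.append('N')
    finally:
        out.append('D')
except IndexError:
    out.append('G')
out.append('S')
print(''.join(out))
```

Execution trace: 'R' (try body) → 'D' (finally) → 'G' (outer except IndexError) → 'S' (after the try/except). Output: RDGS

Answer: RDGS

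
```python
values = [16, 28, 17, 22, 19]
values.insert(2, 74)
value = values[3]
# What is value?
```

Trace:
`values = [16, 28, 17, 22, 19]` → values = [16, 28, 17, 22, 19]
`values.insert(2, 74)` → values = [16, 28, 74, 17, 22, 19]
`value = values[3]` → value = 17
So value = 17

Answer: 17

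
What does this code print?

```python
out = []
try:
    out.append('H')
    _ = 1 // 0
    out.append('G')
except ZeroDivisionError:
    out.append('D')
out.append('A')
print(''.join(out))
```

Execution trace: 'H' (try body) → 'D' (except ZeroDivisionError) → 'A' (after the try/except). Output: HDA

Answer: HDA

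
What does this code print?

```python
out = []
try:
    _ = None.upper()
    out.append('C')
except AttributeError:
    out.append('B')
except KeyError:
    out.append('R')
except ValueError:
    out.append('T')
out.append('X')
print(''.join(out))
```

Execution trace: 'B' (except AttributeError) → 'X' (after the try/except). Output: BX

Answer: BX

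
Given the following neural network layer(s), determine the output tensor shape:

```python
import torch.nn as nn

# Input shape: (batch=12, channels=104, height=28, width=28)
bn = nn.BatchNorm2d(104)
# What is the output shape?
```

Input: (12, 104, 28, 28) -> Output: (12, 104, 28, 28)

Answer: (12, 104, 28, 28)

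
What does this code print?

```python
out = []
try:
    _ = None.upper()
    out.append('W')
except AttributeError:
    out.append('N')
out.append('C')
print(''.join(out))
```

Execution trace: 'N' (except AttributeError) → 'C' (after the try/except). Output: NC

Answer: NC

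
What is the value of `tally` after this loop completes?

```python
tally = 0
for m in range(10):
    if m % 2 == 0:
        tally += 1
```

Count numbers divisible by 2 in range(10)
`tally` takes the values: 0 → 1 → 2 → 3 → 4 → 5

Answer: 5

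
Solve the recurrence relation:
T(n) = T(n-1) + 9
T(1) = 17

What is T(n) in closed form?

Unrolling: T(n) = T(1) + 9·(n-1) = 17 + 9(n-1) = 9n + 8.

Answer: T(n) = 9n + 8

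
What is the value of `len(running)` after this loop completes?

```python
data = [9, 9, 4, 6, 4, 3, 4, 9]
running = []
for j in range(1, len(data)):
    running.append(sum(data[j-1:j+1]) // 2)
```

Number of 2-element averages
`running` takes the values: [] → [9] → [9, 6] → [9, 6, 5] → [9, 6, 5, 5] → [9, 6, 5, 5, 3] → [9, 6, 5, 5, 3, 3] → [9, 6, 5, 5, 3, 3, 6]
So `len(running)` = 7

Answer: 7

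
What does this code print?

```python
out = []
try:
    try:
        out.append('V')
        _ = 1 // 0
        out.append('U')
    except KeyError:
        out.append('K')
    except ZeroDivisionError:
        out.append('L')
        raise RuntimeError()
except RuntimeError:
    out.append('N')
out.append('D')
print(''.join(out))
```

Execution trace: 'V' (inner try body) → 'L' (inner except ZeroDivisionError) → 'N' (outer except RuntimeError) → 'D' (after the try/except). Output: VLND

Answer: VLND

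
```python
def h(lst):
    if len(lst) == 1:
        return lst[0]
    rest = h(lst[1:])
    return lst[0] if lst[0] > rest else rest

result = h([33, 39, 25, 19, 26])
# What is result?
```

Recursive max over [33, 39, 25, 19, 26] = 39

Answer: 39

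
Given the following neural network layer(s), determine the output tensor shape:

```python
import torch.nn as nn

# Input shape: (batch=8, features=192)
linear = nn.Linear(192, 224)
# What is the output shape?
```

Input: (8, 192) -> Output: (8, 224)

Answer: (8, 224)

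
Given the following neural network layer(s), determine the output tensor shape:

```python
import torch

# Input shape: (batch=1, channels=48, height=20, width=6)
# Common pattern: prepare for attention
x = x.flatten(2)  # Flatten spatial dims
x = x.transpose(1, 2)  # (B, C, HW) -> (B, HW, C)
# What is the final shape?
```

Input: (1, 48, 20, 6) -> after flatten(2): (1, 48, 120) -> Output: (1, 120, 48)

Answer: (1, 120, 48)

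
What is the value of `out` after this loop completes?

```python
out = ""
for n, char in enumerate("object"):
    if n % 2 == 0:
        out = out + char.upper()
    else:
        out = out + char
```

Uppercase even positions in 'object'
`out` takes the values: "" → "O" → "Ob" → "ObJ" → "ObJe" → "ObJeC" → "ObJeCt"

Answer: "ObJeCt"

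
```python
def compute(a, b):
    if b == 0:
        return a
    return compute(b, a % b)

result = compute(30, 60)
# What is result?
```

compute(30, 60) -> compute(60, 30) -> compute(30, 0) -> 30

Answer: 30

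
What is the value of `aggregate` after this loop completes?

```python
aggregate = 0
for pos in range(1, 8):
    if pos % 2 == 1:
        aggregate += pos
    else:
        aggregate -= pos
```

Add odd, subtract even
`aggregate` takes the values: 0 → 1 → -1 → 2 → -2 → 3 → -3 → 4

Answer: 4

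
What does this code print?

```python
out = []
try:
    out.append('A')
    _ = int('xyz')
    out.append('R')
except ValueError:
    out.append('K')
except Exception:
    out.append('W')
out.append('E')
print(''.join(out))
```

Execution trace: 'A' (try body) → 'K' (except ValueError) → 'E' (after the try/except). Output: AKE

Answer: AKE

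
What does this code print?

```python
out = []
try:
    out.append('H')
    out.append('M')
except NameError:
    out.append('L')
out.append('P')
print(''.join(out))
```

Execution trace: 'H' (try body) → 'M' (try body, no exception) → 'P' (after the try/except). Output: HMP

Answer: HMP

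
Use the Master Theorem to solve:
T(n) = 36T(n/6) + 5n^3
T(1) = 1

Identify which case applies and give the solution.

a=36, b=6, f(n)=5n^3. log_6(36) = 2. Since c=3 > 2 and the regularity condition holds (36(n/6)^3 = (36/6^3)n^3 with 36/6^3 < 1), Case 3 applies: T(n) = Θ(f(n)) = O(n^3).

Answer: O(n^3) - Case 3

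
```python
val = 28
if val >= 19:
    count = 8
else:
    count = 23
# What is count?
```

Trace:
`val = 28` → val = 28
`if val >= 19: ...` → val >= 19 is True → count = 8
So count = 8

Answer: 8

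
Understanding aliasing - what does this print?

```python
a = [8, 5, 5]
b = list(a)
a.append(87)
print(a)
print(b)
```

Key concept: list() constructor creates copy.
Step by step:
`a = [8, 5, 5]` → a = [8, 5, 5]
`b = list(a)` → b = [8, 5, 5]
`a.append(87)` → a = [8, 5, 5, 87]
`print(a)` → prints [8, 5, 5, 87]
`print(b)` → prints [8, 5, 5]

Answer:
[8, 5, 5, 87]
[8, 5, 5]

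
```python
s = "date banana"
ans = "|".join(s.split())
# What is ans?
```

Trace:
`s = "date banana"` → s = 'date banana'
`ans = "|".join(s.split())` → ans = 'date|banana'
So ans = 'date|banana'

Answer: 'date|banana'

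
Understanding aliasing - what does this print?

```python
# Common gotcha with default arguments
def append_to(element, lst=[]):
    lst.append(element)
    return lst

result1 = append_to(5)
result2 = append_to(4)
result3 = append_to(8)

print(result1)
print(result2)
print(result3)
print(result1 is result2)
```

Key concept: mutable default argument gotcha.
Step by step:
`result1 = append_to(5)` → result1 = [5]
`result2 = append_to(4)` → result1 = [5, 4] (same object as result2); result2 = [5, 4] (same object as result1)
`result3 = append_to(8)` → result1 = [5, 4, 8] (same object as result2, result3); result2 = [5, 4, 8] (same object as result1, result3); result3 = [5, 4, 8] (same object as result1, result2)
`print(result1)` → prints [5, 4, 8]
`print(result2)` → prints [5, 4, 8]
`print(result3)` → prints [5, 4, 8]
`print(result1 is result2)` → prints True

Answer:
[5, 4, 8]
[5, 4, 8]
[5, 4, 8]
True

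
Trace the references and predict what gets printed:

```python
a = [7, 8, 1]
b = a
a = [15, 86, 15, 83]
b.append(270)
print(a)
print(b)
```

Key concept: rebinding vs mutation: a is rebound to a new list, b still points at the original.
Step by step:
`a = [7, 8, 1]` → a = [7, 8, 1]
`b = a` → b = [7, 8, 1] (same object as a)
`a = [15, 86, 15, 83]` → a = [15, 86, 15, 83]
`b.append(270)` → b = [7, 8, 1, 270]
`print(a)` → prints [15, 86, 15, 83]
`print(b)` → prints [7, 8, 1, 270]

Answer:
[15, 86, 15, 83]
[7, 8, 1, 270]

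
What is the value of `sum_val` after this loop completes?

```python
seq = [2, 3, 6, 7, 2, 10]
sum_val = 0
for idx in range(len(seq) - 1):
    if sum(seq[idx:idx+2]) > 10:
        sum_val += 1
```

Count windows with sum > 10
`sum_val` takes the values: 0 → 1 → 2

Answer: 2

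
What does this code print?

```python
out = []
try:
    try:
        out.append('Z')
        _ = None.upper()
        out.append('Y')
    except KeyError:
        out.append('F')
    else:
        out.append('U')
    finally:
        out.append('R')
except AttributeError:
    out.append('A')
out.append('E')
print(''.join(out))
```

Execution trace: 'Z' (try body) → 'R' (finally) → 'A' (outer except AttributeError) → 'E' (after the try/except). Output: ZRAE

Answer: ZRAE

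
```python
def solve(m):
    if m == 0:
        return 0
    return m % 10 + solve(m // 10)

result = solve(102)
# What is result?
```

Sum of digits of 102: 2 + 0 + 1 = 3

Answer: 3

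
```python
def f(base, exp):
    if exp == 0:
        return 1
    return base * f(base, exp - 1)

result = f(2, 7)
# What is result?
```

f(2, 7) = 2 * 2 * 2 * 2 * 2 * 2 * 2 = 128

Answer: 128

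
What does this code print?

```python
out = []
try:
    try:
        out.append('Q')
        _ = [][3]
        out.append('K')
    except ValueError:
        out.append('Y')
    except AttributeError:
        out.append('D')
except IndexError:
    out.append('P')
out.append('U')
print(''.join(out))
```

Execution trace: 'Q' (try body) → 'P' (outer except IndexError) → 'U' (after the try/except). Output: QPU

Answer: QPU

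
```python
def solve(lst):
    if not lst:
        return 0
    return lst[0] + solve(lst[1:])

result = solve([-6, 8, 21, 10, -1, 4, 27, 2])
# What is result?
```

(-6) + 8 + 21 + 10 + (-1) + 4 + 27 + 2 + 0 = 65

Answer: 65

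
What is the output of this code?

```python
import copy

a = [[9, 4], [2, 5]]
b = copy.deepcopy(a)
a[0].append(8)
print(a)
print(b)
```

Key concept: deep copy is fully independent.
Step by step:
`a = [[9, 4], [2, 5]]` → a = [[9, 4], [2, 5]]
`b = copy.deepcopy(a)` → b = [[9, 4], [2, 5]]
`a[0].append(8)` → a = [[9, 4, 8], [2, 5]]
`print(a)` → prints [[9, 4, 8], [2, 5]]
`print(b)` → prints [[9, 4], [2, 5]]

Answer:
[[9, 4, 8], [2, 5]]
[[9, 4], [2, 5]]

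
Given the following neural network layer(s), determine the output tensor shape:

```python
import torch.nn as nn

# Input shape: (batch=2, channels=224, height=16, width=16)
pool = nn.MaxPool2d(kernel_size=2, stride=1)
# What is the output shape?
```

Input: (2, 224, 16, 16) -> Output: (2, 224, 15, 15)

Answer: (2, 224, 15, 15)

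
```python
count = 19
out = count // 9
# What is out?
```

Trace:
`count = 19` → count = 19
`out = count // 9` → out = 2
So out = 2

Answer: 2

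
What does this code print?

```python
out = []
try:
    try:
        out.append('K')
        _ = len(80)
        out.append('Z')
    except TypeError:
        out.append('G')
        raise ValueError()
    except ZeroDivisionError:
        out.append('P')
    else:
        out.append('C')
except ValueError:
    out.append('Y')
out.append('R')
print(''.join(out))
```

Execution trace: 'K' (inner try body) → 'G' (inner except TypeError) → 'Y' (outer except ValueError) → 'R' (after the try/except). Output: KGYR

Answer: KGYR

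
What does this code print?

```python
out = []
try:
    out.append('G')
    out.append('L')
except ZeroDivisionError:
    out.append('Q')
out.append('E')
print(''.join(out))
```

Execution trace: 'G' (try body) → 'L' (try body, no exception) → 'E' (after the try/except). Output: GLE

Answer: GLE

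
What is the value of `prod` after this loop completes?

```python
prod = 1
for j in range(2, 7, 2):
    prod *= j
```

Product of even numbers 2 to 6
`prod` takes the values: 1 → 2 → 8 → 48

Answer: 48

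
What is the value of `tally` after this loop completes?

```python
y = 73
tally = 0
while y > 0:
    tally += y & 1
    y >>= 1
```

Count set bits in 73 (binary: 0b1001001)
`tally` takes the values: 0 → 1 → 2 → 3

Answer: 3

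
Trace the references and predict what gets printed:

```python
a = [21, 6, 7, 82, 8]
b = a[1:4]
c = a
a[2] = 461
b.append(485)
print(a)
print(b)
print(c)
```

Key concept: slice vs alias.
Step by step:
`a = [21, 6, 7, 82, 8]` → a = [21, 6, 7, 82, 8]
`b = a[1:4]` → b = [6, 7, 82]
`c = a` → c = [21, 6, 7, 82, 8] (same object as a)
`a[2] = 461` → a = [21, 6, 461, 82, 8] (same object as c); c = [21, 6, 461, 82, 8] (same object as a)
`b.append(485)` → b = [6, 7, 82, 485]
`print(a)` → prints [21, 6, 461, 82, 8]
`print(b)` → prints [6, 7, 82, 485]
`print(c)` → prints [21, 6, 461, 82, 8]

Answer:
[21, 6, 461, 82, 8]
[6, 7, 82, 485]
[21, 6, 461, 82, 8]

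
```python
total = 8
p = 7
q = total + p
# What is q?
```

Trace:
`total = 8` → total = 8
`p = 7` → p = 7
`q = total + p` → q = 15
So q = 15

Answer: 15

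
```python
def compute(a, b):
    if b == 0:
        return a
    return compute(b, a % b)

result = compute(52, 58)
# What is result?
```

compute(52, 58) -> compute(58, 52) -> compute(52, 6) -> compute(6, 4) -> compute(4, 2) -> compute(2, 0) -> 2

Answer: 2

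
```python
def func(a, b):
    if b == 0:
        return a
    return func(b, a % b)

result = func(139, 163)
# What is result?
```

func(139, 163) -> func(163, 139) -> func(139, 24) -> func(24, 19) -> func(19, 5) -> func(5, 4) -> func(4, 1) -> func(1, 0) -> 1

Answer: 1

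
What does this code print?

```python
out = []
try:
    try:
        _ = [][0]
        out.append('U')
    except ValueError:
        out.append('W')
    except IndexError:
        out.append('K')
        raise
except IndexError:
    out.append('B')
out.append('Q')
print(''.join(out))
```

Execution trace: 'K' (except IndexError) → 'B' (outer except IndexError) → 'Q' (after the try/except). Output: KBQ

Answer: KBQ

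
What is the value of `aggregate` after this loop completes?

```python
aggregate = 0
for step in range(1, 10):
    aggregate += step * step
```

Sum of squares 1² to 9² = 285
`aggregate` takes the values: 0 → 1 → 5 → 14 → 30 → 55 → 91 → 140 → 204 → 285

Answer: 285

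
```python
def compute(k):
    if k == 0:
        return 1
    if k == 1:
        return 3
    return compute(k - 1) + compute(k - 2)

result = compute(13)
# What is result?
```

Build up from base cases: compute(0)=1, compute(1)=3, compute(2)=4, compute(3)=7, compute(4)=11, compute(5)=18, compute(6)=29, ..., compute(13)=843

Answer: 843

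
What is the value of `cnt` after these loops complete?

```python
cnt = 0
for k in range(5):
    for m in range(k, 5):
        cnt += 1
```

Upper triangle: 5 + 4 + ... + 1
`cnt` takes the values: 0 → 1 → 2 → 3 → 4 → 5 → 6 → 7 → 8 → 9 → 10 → 11 → 12 → 13 → 14 → 15

Answer: 15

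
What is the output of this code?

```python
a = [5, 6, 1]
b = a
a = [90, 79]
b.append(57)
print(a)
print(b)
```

Key concept: rebinding vs mutation: a is rebound to a new list, b still points at the original.
Step by step:
`a = [5, 6, 1]` → a = [5, 6, 1]
`b = a` → b = [5, 6, 1] (same object as a)
`a = [90, 79]` → a = [90, 79]
`b.append(57)` → b = [5, 6, 1, 57]
`print(a)` → prints [90, 79]
`print(b)` → prints [5, 6, 1, 57]

Answer:
[90, 79]
[5, 6, 1, 57]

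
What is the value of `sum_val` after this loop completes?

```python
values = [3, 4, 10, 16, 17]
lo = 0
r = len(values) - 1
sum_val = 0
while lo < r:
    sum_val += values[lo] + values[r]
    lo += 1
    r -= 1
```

Sum of pairs from ends
`sum_val` takes the values: 0 → 20 → 40

Answer: 40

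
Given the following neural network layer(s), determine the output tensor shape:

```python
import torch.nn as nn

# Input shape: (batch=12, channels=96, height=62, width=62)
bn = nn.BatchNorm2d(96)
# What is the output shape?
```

Input: (12, 96, 62, 62) -> Output: (12, 96, 62, 62)

Answer: (12, 96, 62, 62)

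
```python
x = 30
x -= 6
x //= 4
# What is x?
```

Trace:
`x = 30` → x = 30
`x -= 6` → x = 24
`x //= 4` → x = 6
So x = 6

Answer: 6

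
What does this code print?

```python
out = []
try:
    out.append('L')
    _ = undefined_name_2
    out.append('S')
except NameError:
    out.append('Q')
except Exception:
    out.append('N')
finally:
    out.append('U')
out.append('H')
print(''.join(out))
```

Execution trace: 'L' (try body) → 'Q' (except NameError) → 'U' (finally) → 'H' (after the try/except). Output: LQUH

Answer: LQUH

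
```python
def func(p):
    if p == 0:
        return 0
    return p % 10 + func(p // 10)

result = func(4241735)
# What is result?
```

Sum of digits of 4241735: 5 + 3 + 7 + 1 + 4 + 2 + 4 = 26

Answer: 26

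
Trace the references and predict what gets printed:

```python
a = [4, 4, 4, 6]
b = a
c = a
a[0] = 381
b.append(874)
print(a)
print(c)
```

Key concept: multiple aliases.
Step by step:
`a = [4, 4, 4, 6]` → a = [4, 4, 4, 6]
`b = a` → b = [4, 4, 4, 6] (same object as a)
`c = a` → c = [4, 4, 4, 6] (same object as a, b)
`a[0] = 381` → a = [381, 4, 4, 6] (same object as b, c); b = [381, 4, 4, 6] (same object as a, c); c = [381, 4, 4, 6] (same object as a, b)
`b.append(874)` → a = [381, 4, 4, 6, 874] (same object as b, c); b = [381, 4, 4, 6, 874] (same object as a, c); c = [381, 4, 4, 6, 874] (same object as a, b)
`print(a)` → prints [381, 4, 4, 6, 874]
`print(c)` → prints [381, 4, 4, 6, 874]

Answer:
[381, 4, 4, 6, 874]
[381, 4, 4, 6, 874]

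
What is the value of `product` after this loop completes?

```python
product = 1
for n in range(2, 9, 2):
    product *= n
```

Product of even numbers 2 to 8
`product` takes the values: 1 → 2 → 8 → 48 → 384

Answer: 384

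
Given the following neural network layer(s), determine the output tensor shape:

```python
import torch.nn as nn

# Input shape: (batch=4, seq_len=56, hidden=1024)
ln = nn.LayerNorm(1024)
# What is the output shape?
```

Input: (4, 56, 1024) -> Output: (4, 56, 1024)

Answer: (4, 56, 1024)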